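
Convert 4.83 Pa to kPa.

0.00483 kPa

(no prefix) = 10⁰, kilo = 10³; factor is 10⁻³.
4.83 × 10⁻³ = 0.00483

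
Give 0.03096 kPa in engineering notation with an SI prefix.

30.96 Pa

= 30.96 Pa; mantissa already in [1, 1000).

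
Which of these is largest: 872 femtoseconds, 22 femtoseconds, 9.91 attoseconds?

872 femtoseconds

872 femtoseconds = 0.000000000000872 seconds
22 femtoseconds = 0.000000000000022 seconds
9.91 attoseconds = 0.00000000000000000991 seconds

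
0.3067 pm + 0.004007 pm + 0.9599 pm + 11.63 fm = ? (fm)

1282.237 fm

In fm:
  0.3067 pm = 0.3067 × 10^3 fm = 306.7
  0.004007 pm = 0.004007 × 10^3 fm = 4.007
  0.9599 pm = 0.9599 × 10^3 fm = 959.9
  11.63 fm → 11.63
Sum: 306.7 + 4.007 + 959.9 + 11.63 = 1282.237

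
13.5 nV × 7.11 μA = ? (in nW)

13.5 × 10^-9 × 7.11 × 10^-6 = 95.985 × 10^-15 W

0.000095985 nW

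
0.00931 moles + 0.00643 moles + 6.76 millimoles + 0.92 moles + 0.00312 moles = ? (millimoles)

945.62 millimoles

In millimoles:
  0.00931 moles = 0.00931 × 10^3 millimoles = 9.31
  0.00643 moles = 0.00643 × 10^3 millimoles = 6.43
  6.76 millimoles → 6.76
  0.92 moles = 0.92 × 10^3 millimoles = 920
  0.00312 moles = 0.00312 × 10^3 millimoles = 3.12
Sum: 9.31 + 6.43 + 6.76 + 920 + 3.12 = 945.62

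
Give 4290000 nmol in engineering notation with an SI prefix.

= 4.29 × 10⁻³ mol; 10⁻³ is milli.

4.29 mmol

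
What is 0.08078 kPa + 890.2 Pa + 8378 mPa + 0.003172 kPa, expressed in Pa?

982.53 Pa

In Pa:
  0.08078 kPa = 0.08078e3 Pa = 80.78
  890.2 Pa → 890.2
  8378 mPa = 8378e-3 Pa = 8.378
  0.003172 kPa = 0.003172e3 Pa = 3.172
Sum: 80.78 + 890.2 + 8.378 + 3.172 = 982.53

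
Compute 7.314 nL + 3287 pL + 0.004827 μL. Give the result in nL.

15.428 nL

In nL:
  7.314 nL → 7.314
  3287 pL = 3287 × 10^-3 nL = 3.287
  0.004827 μL = 0.004827 × 10^3 nL = 4.827
Sum: 7.314 + 3.287 + 4.827 = 15.428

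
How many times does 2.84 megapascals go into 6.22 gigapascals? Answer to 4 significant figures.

(6.22 × 10^9) / (2.84 × 10^6) = 2.1901 × 10^3

2190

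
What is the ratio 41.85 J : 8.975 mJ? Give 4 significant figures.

4663

(41.85) / (8.975e-3) = 4.663e3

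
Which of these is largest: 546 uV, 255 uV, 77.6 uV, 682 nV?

546 uV

546 uV = 0.000546 V
255 uV = 0.000255 V
77.6 uV = 0.0000776 V
682 nV = 0.000000682 V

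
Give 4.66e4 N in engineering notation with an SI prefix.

= 46.6e3 N; 1e3 is kilo.

46.6 kN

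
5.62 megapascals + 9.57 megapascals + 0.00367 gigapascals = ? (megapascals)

In megapascals:
  5.62 megapascals → 5.62
  9.57 megapascals → 9.57
  0.00367 gigapascals = 0.00367 × 10^3 megapascals = 3.67
Sum: 5.62 + 9.57 + 3.67 = 18.86

18.86 megapascals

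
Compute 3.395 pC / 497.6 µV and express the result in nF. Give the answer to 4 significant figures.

(3.395 × 10⁻¹²) / (497.6 × 10⁻⁶) = 0.00682275 × 10⁻⁶ F

6.823 nF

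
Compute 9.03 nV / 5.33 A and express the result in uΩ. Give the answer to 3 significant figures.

(9.03e-9) / (5.33) = 1.6942e-9 Ω

0.00169 uΩ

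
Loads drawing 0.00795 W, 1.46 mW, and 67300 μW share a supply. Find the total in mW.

76.71 mW

In mW:
  0.00795 W = 0.00795e3 mW = 7.95
  1.46 mW → 1.46
  67300 μW = 67300e-3 mW = 67.3
Sum: 7.95 + 1.46 + 67.3 = 76.71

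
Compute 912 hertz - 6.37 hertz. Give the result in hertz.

In hertz:
  912 hertz → 912
  6.37 hertz → 6.37
Difference: 912 - 6.37 = 905.63

905.63 hertz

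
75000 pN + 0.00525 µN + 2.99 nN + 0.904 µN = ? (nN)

987.24 nN

In nN:
  75000 pN = 75000 × 10⁻³ nN = 75
  0.00525 µN = 0.00525 × 10³ nN = 5.25
  2.99 nN → 2.99
  0.904 µN = 0.904 × 10³ nN = 904
Sum: 75 + 5.25 + 2.99 + 904 = 987.24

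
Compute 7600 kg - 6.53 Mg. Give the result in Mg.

1.07 Mg

In Mg:
  7600 kg = 7600e-3 Mg = 7.6
  6.53 Mg → 6.53
Difference: 7.6 - 6.53 = 1.07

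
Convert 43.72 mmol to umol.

milli = 1e-3, micro = 1e-6; factor is 1e3.
43.72 × 1e3 = 43720

43720 umol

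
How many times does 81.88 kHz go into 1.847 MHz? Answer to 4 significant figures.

22.56

(1.847 × 10^6) / (81.88 × 10^3) = 0.022557 × 10^3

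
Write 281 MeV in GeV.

mega = 10⁶, giga = 10⁹; factor is 10⁻³.
281 × 10⁻³ = 0.281

0.281 GeV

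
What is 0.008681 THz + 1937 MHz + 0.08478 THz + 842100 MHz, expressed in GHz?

In GHz:
  0.008681 THz = 0.008681e3 GHz = 8.681
  1937 MHz = 1937e-3 GHz = 1.937
  0.08478 THz = 0.08478e3 GHz = 84.78
  842100 MHz = 842100e-3 GHz = 842.1
Sum: 8.681 + 1.937 + 84.78 + 842.1 = 937.498

937.498 GHz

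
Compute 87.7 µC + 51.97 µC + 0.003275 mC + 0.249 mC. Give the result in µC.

In µC:
  87.7 µC → 87.7
  51.97 µC → 51.97
  0.003275 mC = 0.003275 × 10³ µC = 3.275
  0.249 mC = 0.249 × 10³ µC = 249
Sum: 87.7 + 51.97 + 3.275 + 249 = 391.945

391.945 µC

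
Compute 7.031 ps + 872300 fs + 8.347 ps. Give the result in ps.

887.678 ps

In ps:
  7.031 ps → 7.031
  872300 fs = 872300e-3 ps = 872.3
  8.347 ps → 8.347
Sum: 7.031 + 872.3 + 8.347 = 887.678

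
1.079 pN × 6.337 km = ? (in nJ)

6.837623 nJ

1.079e-12 × 6.337e3 = 6.837623e-9 J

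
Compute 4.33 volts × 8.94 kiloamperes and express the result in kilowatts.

4.33 × 8.94 × 10³ = 38.7102 × 10³ W

38.7102 kilowatts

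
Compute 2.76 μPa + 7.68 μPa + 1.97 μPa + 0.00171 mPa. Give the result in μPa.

14.12 μPa

In μPa:
  2.76 μPa → 2.76
  7.68 μPa → 7.68
  1.97 μPa → 1.97
  0.00171 mPa = 0.00171e3 μPa = 1.71
Sum: 2.76 + 7.68 + 1.97 + 1.71 = 14.12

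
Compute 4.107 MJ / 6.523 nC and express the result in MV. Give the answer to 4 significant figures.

(4.107e6) / (6.523e-9) = 0.629618e15 V

629600000 MV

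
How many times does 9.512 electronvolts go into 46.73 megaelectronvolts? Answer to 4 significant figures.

4913000

(46.73 × 10⁶) / (9.512) = 4.9127 × 10⁶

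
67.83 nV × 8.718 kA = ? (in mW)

67.83e-9 × 8.718e3 = 591.34194e-6 W

0.59134194 mW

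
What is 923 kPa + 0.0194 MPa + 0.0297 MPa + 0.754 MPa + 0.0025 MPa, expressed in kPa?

In kPa:
  923 kPa → 923
  0.0194 MPa = 0.0194 × 10^3 kPa = 19.4
  0.0297 MPa = 0.0297 × 10^3 kPa = 29.7
  0.754 MPa = 0.754 × 10^3 kPa = 754
  0.0025 MPa = 0.0025 × 10^3 kPa = 2.5
Sum: 923 + 19.4 + 29.7 + 754 + 2.5 = 1728.6

1728.6 kPa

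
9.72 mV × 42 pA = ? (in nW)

9.72 × 10⁻³ × 42 × 10⁻¹² = 408.24 × 10⁻¹⁵ W

0.00040824 nW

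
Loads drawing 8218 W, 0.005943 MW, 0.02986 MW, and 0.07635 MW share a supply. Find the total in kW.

120.371 kW

In kW:
  8218 W = 8218 × 10^-3 kW = 8.218
  0.005943 MW = 0.005943 × 10^3 kW = 5.943
  0.02986 MW = 0.02986 × 10^3 kW = 29.86
  0.07635 MW = 0.07635 × 10^3 kW = 76.35
Sum: 8.218 + 5.943 + 29.86 + 76.35 = 120.371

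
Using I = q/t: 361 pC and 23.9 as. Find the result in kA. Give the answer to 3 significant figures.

15100 kA

(361 × 10^-12) / (23.9 × 10^-18) = 15.105 × 10^6 A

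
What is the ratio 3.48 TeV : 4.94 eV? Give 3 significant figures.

704000000000

(3.48 × 10^12) / (4.94) = 0.7045 × 10^12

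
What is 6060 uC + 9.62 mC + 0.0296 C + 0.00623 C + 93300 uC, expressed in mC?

144.81 mC

In mC:
  6060 uC = 6060 × 10⁻³ mC = 6.06
  9.62 mC → 9.62
  0.0296 C = 0.0296 × 10³ mC = 29.6
  0.00623 C = 0.00623 × 10³ mC = 6.23
  93300 uC = 93300 × 10⁻³ mC = 93.3
Sum: 6.06 + 9.62 + 29.6 + 6.23 + 93.3 = 144.81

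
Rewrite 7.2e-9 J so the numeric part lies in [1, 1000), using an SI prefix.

= 7.2e-9 J; 1e-9 is nano.

7.2 nJ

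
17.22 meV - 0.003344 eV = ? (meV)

In meV:
  17.22 meV → 17.22
  0.003344 eV = 0.003344e3 meV = 3.344
Difference: 17.22 - 3.344 = 13.876

13.876 meV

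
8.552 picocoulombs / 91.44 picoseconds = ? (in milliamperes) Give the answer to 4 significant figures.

93.53 milliamperes

(8.552 × 10⁻¹²) / (91.44 × 10⁻¹²) = 0.0935258 A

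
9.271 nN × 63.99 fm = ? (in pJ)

9.271 × 10^-9 × 63.99 × 10^-15 = 593.25129 × 10^-24 J

0.00000000059325129 pJ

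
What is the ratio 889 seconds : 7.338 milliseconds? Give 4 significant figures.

121200

(889) / (7.338 × 10⁻³) = 121.15 × 10³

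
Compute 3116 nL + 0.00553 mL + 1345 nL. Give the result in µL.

In µL:
  3116 nL = 3116 × 10^-3 µL = 3.116
  0.00553 mL = 0.00553 × 10^3 µL = 5.53
  1345 nL = 1345 × 10^-3 µL = 1.345
Sum: 3.116 + 5.53 + 1.345 = 9.991

9.991 µL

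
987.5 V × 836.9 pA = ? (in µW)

987.5 × 836.9 × 10⁻¹² = 826438.75 × 10⁻¹² W

0.82643875 µW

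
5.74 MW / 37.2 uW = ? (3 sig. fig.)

154000000000

(5.74 × 10^6) / (37.2 × 10^-6) = 0.1543 × 10^12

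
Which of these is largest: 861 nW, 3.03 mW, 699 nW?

861 nW = 0.000000861 W
3.03 mW = 0.00303 W
699 nW = 0.000000699 W

3.03 mW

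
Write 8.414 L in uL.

(no prefix) = 1e0, micro = 1e-6; factor is 1e6.
8.414 × 1e6 = 8414000

8414000 uL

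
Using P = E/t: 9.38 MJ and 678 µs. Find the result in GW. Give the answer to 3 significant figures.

(9.38 × 10⁶) / (678 × 10⁻⁶) = 0.013835 × 10¹² W

13.8 GW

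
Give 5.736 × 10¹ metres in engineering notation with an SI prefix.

= 57.36 metres; mantissa already in [1, 1000).

57.36 metres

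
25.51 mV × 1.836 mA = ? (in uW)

46.83636 uW

25.51 × 10⁻³ × 1.836 × 10⁻³ = 46.83636 × 10⁻⁶ W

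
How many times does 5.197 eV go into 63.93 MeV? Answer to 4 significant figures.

12300000

(63.93 × 10^6) / (5.197) = 12.301 × 10^6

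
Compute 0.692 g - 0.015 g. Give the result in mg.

677 mg

In mg:
  0.692 g = 0.692 × 10³ mg = 692
  0.015 g = 0.015 × 10³ mg = 15
Difference: 692 - 15 = 677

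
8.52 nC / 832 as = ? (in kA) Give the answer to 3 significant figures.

10200 kA

(8.52 × 10⁻⁹) / (832 × 10⁻¹⁸) = 0.01024 × 10⁹ A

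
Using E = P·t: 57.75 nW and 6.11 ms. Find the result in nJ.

57.75 × 10⁻⁹ × 6.11 × 10⁻³ = 352.8525 × 10⁻¹² J

0.3528525 nJ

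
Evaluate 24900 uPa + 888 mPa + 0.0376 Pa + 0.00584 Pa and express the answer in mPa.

956.34 mPa

In mPa:
  24900 uPa = 24900 × 10⁻³ mPa = 24.9
  888 mPa → 888
  0.0376 Pa = 0.0376 × 10³ mPa = 37.6
  0.00584 Pa = 0.00584 × 10³ mPa = 5.84
Sum: 24.9 + 888 + 37.6 + 5.84 = 956.34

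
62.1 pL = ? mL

0.0000000621 mL

pico = 10⁻¹², milli = 10⁻³; factor is 10⁻⁹.
62.1 × 10⁻⁹ = 0.0000000621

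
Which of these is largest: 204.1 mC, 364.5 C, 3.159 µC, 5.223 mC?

364.5 C

204.1 mC = 0.2041 C
364.5 C = 364.5 C
3.159 µC = 0.000003159 C
5.223 mC = 0.005223 C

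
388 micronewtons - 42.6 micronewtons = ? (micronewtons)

In micronewtons:
  388 micronewtons → 388
  42.6 micronewtons → 42.6
Difference: 388 - 42.6 = 345.4

345.4 micronewtons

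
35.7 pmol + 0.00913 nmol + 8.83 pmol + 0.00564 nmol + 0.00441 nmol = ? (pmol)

63.71 pmol

In pmol:
  35.7 pmol → 35.7
  0.00913 nmol = 0.00913 × 10^3 pmol = 9.13
  8.83 pmol → 8.83
  0.00564 nmol = 0.00564 × 10^3 pmol = 5.64
  0.00441 nmol = 0.00441 × 10^3 pmol = 4.41
Sum: 35.7 + 9.13 + 8.83 + 5.64 + 4.41 = 63.71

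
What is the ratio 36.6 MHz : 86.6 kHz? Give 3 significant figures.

423

(36.6 × 10^6) / (86.6 × 10^3) = 0.4226 × 10^3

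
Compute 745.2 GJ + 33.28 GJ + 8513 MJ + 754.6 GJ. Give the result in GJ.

1541.593 GJ

In GJ:
  745.2 GJ → 745.2
  33.28 GJ → 33.28
  8513 MJ = 8513e-3 GJ = 8.513
  754.6 GJ → 754.6
Sum: 745.2 + 33.28 + 8.513 + 754.6 = 1541.593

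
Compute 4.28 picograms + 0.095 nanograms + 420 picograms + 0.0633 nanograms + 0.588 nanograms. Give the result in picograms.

In picograms:
  4.28 picograms → 4.28
  0.095 nanograms = 0.095 × 10^3 picograms = 95
  420 picograms → 420
  0.0633 nanograms = 0.0633 × 10^3 picograms = 63.3
  0.588 nanograms = 0.588 × 10^3 picograms = 588
Sum: 4.28 + 95 + 420 + 63.3 + 588 = 1170.58

1170.58 picograms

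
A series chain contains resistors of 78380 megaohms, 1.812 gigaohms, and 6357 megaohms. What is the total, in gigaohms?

In gigaohms:
  78380 megaohms = 78380e-3 gigaohms = 78.38
  1.812 gigaohms → 1.812
  6357 megaohms = 6357e-3 gigaohms = 6.357
Sum: 78.38 + 1.812 + 6.357 = 86.549

86.549 gigaohms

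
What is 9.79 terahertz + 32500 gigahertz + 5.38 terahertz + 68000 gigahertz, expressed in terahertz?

In terahertz:
  9.79 terahertz → 9.79
  32500 gigahertz = 32500 × 10⁻³ terahertz = 32.5
  5.38 terahertz → 5.38
  68000 gigahertz = 68000 × 10⁻³ terahertz = 68
Sum: 9.79 + 32.5 + 5.38 + 68 = 115.67

115.67 terahertz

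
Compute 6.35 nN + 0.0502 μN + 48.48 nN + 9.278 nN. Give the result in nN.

In nN:
  6.35 nN → 6.35
  0.0502 μN = 0.0502 × 10³ nN = 50.2
  48.48 nN → 48.48
  9.278 nN → 9.278
Sum: 6.35 + 50.2 + 48.48 + 9.278 = 114.308

114.308 nN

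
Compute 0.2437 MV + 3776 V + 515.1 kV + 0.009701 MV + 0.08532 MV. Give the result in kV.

857.597 kV

In kV:
  0.2437 MV = 0.2437 × 10^3 kV = 243.7
  3776 V = 3776 × 10^-3 kV = 3.776
  515.1 kV → 515.1
  0.009701 MV = 0.009701 × 10^3 kV = 9.701
  0.08532 MV = 0.08532 × 10^3 kV = 85.32
Sum: 243.7 + 3.776 + 515.1 + 9.701 + 85.32 = 857.597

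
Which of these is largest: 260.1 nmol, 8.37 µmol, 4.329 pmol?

8.37 µmol

260.1 nmol = 0.0000002601 mol
8.37 µmol = 0.00000837 mol
4.329 pmol = 0.000000000004329 mol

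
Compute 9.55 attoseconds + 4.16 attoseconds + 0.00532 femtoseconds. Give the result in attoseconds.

19.03 attoseconds

In attoseconds:
  9.55 attoseconds → 9.55
  4.16 attoseconds → 4.16
  0.00532 femtoseconds = 0.00532 × 10^3 attoseconds = 5.32
Sum: 9.55 + 4.16 + 5.32 = 19.03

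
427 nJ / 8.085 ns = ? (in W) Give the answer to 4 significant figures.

(427e-9) / (8.085e-9) = 52.8139 W

52.81 W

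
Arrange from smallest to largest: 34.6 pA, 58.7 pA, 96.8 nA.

34.6 pA < 58.7 pA < 96.8 nA

34.6 pA = 0.0000000000346 A
58.7 pA = 0.0000000000587 A
96.8 nA = 0.0000000968 A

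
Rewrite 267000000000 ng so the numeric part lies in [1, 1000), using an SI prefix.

267 g

= 267 g; mantissa already in [1, 1000).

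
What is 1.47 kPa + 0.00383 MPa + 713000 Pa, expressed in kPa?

In kPa:
  1.47 kPa → 1.47
  0.00383 MPa = 0.00383 × 10^3 kPa = 3.83
  713000 Pa = 713000 × 10^-3 kPa = 713
Sum: 1.47 + 3.83 + 713 = 718.3

718.3 kPa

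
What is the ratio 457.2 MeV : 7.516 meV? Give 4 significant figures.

60830000000

(457.2e6) / (7.516e-3) = 60.83e9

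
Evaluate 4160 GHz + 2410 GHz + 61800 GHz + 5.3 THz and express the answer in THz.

In THz:
  4160 GHz = 4160e-3 THz = 4.16
  2410 GHz = 2410e-3 THz = 2.41
  61800 GHz = 61800e-3 THz = 61.8
  5.3 THz → 5.3
Sum: 4.16 + 2.41 + 61.8 + 5.3 = 73.67

73.67 THz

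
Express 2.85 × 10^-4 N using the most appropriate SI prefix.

= 285 × 10^-6 N; 10^-6 is micro.

285 uN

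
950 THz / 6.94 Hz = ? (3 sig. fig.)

137000000000000

(950 × 10¹²) / (6.94) = 136.9 × 10¹²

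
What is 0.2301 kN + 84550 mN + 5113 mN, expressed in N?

In N:
  0.2301 kN = 0.2301 × 10^3 N = 230.1
  84550 mN = 84550 × 10^-3 N = 84.55
  5113 mN = 5113 × 10^-3 N = 5.113
Sum: 230.1 + 84.55 + 5.113 = 319.763

319.763 N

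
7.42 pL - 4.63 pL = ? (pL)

In pL:
  7.42 pL → 7.42
  4.63 pL → 4.63
Difference: 7.42 - 4.63 = 2.79

2.79 pL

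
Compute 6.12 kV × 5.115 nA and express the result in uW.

6.12 × 10³ × 5.115 × 10⁻⁹ = 31.3038 × 10⁻⁶ W

31.3038 uW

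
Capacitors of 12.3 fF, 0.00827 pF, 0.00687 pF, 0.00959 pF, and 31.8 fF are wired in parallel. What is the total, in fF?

68.83 fF

In fF:
  12.3 fF → 12.3
  0.00827 pF = 0.00827 × 10³ fF = 8.27
  0.00687 pF = 0.00687 × 10³ fF = 6.87
  0.00959 pF = 0.00959 × 10³ fF = 9.59
  31.8 fF → 31.8
Sum: 12.3 + 8.27 + 6.87 + 9.59 + 31.8 = 68.83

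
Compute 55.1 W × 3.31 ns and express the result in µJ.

0.182381 µJ

55.1 × 3.31 × 10⁻⁹ = 182.381 × 10⁻⁹ J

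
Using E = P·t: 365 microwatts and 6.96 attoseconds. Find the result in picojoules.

0.0000000025404 picojoules

365 × 10^-6 × 6.96 × 10^-18 = 2540.4 × 10^-24 J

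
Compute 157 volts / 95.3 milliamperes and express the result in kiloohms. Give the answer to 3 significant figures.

1.65 kiloohms

(157) / (95.3 × 10⁻³) = 1.6474 × 10³ Ω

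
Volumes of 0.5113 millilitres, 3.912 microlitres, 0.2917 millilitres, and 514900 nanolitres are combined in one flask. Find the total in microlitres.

In microlitres:
  0.5113 millilitres = 0.5113 × 10³ microlitres = 511.3
  3.912 microlitres → 3.912
  0.2917 millilitres = 0.2917 × 10³ microlitres = 291.7
  514900 nanolitres = 514900 × 10⁻³ microlitres = 514.9
Sum: 511.3 + 3.912 + 291.7 + 514.9 = 1321.812

1321.812 microlitres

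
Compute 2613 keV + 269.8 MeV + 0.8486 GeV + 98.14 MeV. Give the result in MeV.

In MeV:
  2613 keV = 2613 × 10⁻³ MeV = 2.613
  269.8 MeV → 269.8
  0.8486 GeV = 0.8486 × 10³ MeV = 848.6
  98.14 MeV → 98.14
Sum: 2.613 + 269.8 + 848.6 + 98.14 = 1219.153

1219.153 MeV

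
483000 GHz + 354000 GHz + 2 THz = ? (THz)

In THz:
  483000 GHz = 483000 × 10^-3 THz = 483
  354000 GHz = 354000 × 10^-3 THz = 354
  2 THz → 2
Sum: 483 + 354 + 2 = 839

839 THz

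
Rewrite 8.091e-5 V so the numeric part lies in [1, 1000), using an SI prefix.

80.91 μV

= 80.91e-6 V; 1e-6 is micro.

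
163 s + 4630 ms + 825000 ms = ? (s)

992.63 s

In s:
  163 s → 163
  4630 ms = 4630 × 10⁻³ s = 4.63
  825000 ms = 825000 × 10⁻³ s = 825
Sum: 163 + 4.63 + 825 = 992.63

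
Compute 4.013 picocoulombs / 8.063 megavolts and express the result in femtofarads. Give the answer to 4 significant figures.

0.0004977 femtofarads

(4.013 × 10^-12) / (8.063 × 10^6) = 0.497706 × 10^-18 F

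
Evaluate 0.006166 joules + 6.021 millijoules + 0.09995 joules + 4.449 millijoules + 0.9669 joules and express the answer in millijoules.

In millijoules:
  0.006166 joules = 0.006166e3 millijoules = 6.166
  6.021 millijoules → 6.021
  0.09995 joules = 0.09995e3 millijoules = 99.95
  4.449 millijoules → 4.449
  0.9669 joules = 0.9669e3 millijoules = 966.9
Sum: 6.166 + 6.021 + 99.95 + 4.449 + 966.9 = 1083.486

1083.486 millijoules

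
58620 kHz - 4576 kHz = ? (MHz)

In MHz:
  58620 kHz = 58620e-3 MHz = 58.62
  4576 kHz = 4576e-3 MHz = 4.576
Difference: 58.62 - 4.576 = 54.044

54.044 MHz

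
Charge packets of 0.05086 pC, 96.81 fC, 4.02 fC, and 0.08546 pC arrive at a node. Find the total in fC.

237.15 fC

In fC:
  0.05086 pC = 0.05086 × 10³ fC = 50.86
  96.81 fC → 96.81
  4.02 fC → 4.02
  0.08546 pC = 0.08546 × 10³ fC = 85.46
Sum: 50.86 + 96.81 + 4.02 + 85.46 = 237.15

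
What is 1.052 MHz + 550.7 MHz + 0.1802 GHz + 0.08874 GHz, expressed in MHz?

820.692 MHz

In MHz:
  1.052 MHz → 1.052
  550.7 MHz → 550.7
  0.1802 GHz = 0.1802e3 MHz = 180.2
  0.08874 GHz = 0.08874e3 MHz = 88.74
Sum: 1.052 + 550.7 + 180.2 + 88.74 = 820.692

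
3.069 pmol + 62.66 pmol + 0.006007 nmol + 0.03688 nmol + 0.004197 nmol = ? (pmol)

In pmol:
  3.069 pmol → 3.069
  62.66 pmol → 62.66
  0.006007 nmol = 0.006007 × 10³ pmol = 6.007
  0.03688 nmol = 0.03688 × 10³ pmol = 36.88
  0.004197 nmol = 0.004197 × 10³ pmol = 4.197
Sum: 3.069 + 62.66 + 6.007 + 36.88 + 4.197 = 112.813

112.813 pmol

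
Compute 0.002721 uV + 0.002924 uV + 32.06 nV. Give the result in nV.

In nV:
  0.002721 uV = 0.002721 × 10³ nV = 2.721
  0.002924 uV = 0.002924 × 10³ nV = 2.924
  32.06 nV → 32.06
Sum: 2.721 + 2.924 + 32.06 = 37.705

37.705 nV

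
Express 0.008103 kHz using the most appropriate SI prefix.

= 8.103 Hz; mantissa already in [1, 1000).

8.103 Hz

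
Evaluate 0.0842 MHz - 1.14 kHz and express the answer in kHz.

In kHz:
  0.0842 MHz = 0.0842 × 10³ kHz = 84.2
  1.14 kHz → 1.14
Difference: 84.2 - 1.14 = 83.06

83.06 kHz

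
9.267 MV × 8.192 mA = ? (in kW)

75.915264 kW

9.267 × 10^6 × 8.192 × 10^-3 = 75.915264 × 10^3 W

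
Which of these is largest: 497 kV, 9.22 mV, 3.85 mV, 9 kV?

497 kV = 497000 V
9.22 mV = 0.00922 V
3.85 mV = 0.00385 V
9 kV = 9000 V

497 kV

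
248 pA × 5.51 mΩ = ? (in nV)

248 × 10⁻¹² × 5.51 × 10⁻³ = 1366.48 × 10⁻¹⁵ V

0.00136648 nV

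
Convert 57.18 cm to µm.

571800 µm

centi = 10^-2, micro = 10^-6; factor is 10^4.
57.18 × 10^4 = 571800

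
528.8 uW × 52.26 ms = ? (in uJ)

528.8 × 10⁻⁶ × 52.26 × 10⁻³ = 27635.088 × 10⁻⁹ J

27.635088 uJ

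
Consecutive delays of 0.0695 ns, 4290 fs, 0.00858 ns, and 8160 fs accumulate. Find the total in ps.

90.53 ps

In ps:
  0.0695 ns = 0.0695 × 10^3 ps = 69.5
  4290 fs = 4290 × 10^-3 ps = 4.29
  0.00858 ns = 0.00858 × 10^3 ps = 8.58
  8160 fs = 8160 × 10^-3 ps = 8.16
Sum: 69.5 + 4.29 + 8.58 + 8.16 = 90.53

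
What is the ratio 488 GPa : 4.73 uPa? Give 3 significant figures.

103000000000000000

(488 × 10^9) / (4.73 × 10^-6) = 103.2 × 10^15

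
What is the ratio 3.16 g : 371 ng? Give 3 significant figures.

8520000

(3.16) / (371 × 10^-9) = 0.008518 × 10^9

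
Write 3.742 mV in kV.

milli = 10^-3, kilo = 10^3; factor is 10^-6.
3.742 × 10^-6 = 0.000003742

0.000003742 kV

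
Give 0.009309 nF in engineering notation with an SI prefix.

= 9.309e-12 F; 1e-12 is pico.

9.309 pF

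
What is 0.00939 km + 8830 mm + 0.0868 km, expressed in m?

In m:
  0.00939 km = 0.00939 × 10³ m = 9.39
  8830 mm = 8830 × 10⁻³ m = 8.83
  0.0868 km = 0.0868 × 10³ m = 86.8
Sum: 9.39 + 8.83 + 86.8 = 105.02

105.02 m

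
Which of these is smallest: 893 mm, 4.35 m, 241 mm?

241 mm

893 mm = 0.893 m
4.35 m = 4.35 m
241 mm = 0.241 m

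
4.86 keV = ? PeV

0.00000000000486 PeV

kilo = 10³, peta = 10¹⁵; factor is 10⁻¹².
4.86 × 10⁻¹² = 0.00000000000486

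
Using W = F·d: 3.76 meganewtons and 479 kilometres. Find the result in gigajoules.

3.76e6 × 479e3 = 1801.04e9 J

1801.04 gigajoules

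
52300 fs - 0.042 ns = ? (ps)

In ps:
  52300 fs = 52300 × 10^-3 ps = 52.3
  0.042 ns = 0.042 × 10^3 ps = 42
Difference: 52.3 - 42 = 10.3

10.3 ps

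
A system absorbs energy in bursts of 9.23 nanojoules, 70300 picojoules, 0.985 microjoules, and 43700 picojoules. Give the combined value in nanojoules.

1108.23 nanojoules

In nanojoules:
  9.23 nanojoules → 9.23
  70300 picojoules = 70300 × 10⁻³ nanojoules = 70.3
  0.985 microjoules = 0.985 × 10³ nanojoules = 985
  43700 picojoules = 43700 × 10⁻³ nanojoules = 43.7
Sum: 9.23 + 70.3 + 985 + 43.7 = 1108.23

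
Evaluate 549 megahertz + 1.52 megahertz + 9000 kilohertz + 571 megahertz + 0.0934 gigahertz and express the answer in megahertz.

In megahertz:
  549 megahertz → 549
  1.52 megahertz → 1.52
  9000 kilohertz = 9000 × 10⁻³ megahertz = 9
  571 megahertz → 571
  0.0934 gigahertz = 0.0934 × 10³ megahertz = 93.4
Sum: 549 + 1.52 + 9 + 571 + 93.4 = 1223.92

1223.92 megahertz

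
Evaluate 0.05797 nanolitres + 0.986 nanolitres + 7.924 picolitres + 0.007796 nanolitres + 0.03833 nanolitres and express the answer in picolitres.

In picolitres:
  0.05797 nanolitres = 0.05797 × 10³ picolitres = 57.97
  0.986 nanolitres = 0.986 × 10³ picolitres = 986
  7.924 picolitres → 7.924
  0.007796 nanolitres = 0.007796 × 10³ picolitres = 7.796
  0.03833 nanolitres = 0.03833 × 10³ picolitres = 38.33
Sum: 57.97 + 986 + 7.924 + 7.796 + 38.33 = 1098.02

1098.02 picolitres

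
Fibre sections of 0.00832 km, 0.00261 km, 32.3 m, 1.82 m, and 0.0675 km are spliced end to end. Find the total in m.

112.55 m

In m:
  0.00832 km = 0.00832 × 10^3 m = 8.32
  0.00261 km = 0.00261 × 10^3 m = 2.61
  32.3 m → 32.3
  1.82 m → 1.82
  0.0675 km = 0.0675 × 10^3 m = 67.5
Sum: 8.32 + 2.61 + 32.3 + 1.82 + 67.5 = 112.55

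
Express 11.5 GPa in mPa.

giga = 1e9, milli = 1e-3; factor is 1e12.
11.5 × 1e12 = 11500000000000

11500000000000 mPa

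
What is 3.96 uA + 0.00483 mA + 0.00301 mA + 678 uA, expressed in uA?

In uA:
  3.96 uA → 3.96
  0.00483 mA = 0.00483e3 uA = 4.83
  0.00301 mA = 0.00301e3 uA = 3.01
  678 uA → 678
Sum: 3.96 + 4.83 + 3.01 + 678 = 689.8

689.8 uA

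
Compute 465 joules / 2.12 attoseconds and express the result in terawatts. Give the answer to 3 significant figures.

(465) / (2.12 × 10^-18) = 219.34 × 10^18 W

219000000 terawatts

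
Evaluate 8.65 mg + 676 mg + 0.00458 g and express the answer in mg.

689.23 mg

In mg:
  8.65 mg → 8.65
  676 mg → 676
  0.00458 g = 0.00458e3 mg = 4.58
Sum: 8.65 + 676 + 4.58 = 689.23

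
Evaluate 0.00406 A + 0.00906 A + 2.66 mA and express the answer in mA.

In mA:
  0.00406 A = 0.00406 × 10^3 mA = 4.06
  0.00906 A = 0.00906 × 10^3 mA = 9.06
  2.66 mA → 2.66
Sum: 4.06 + 9.06 + 2.66 = 15.78

15.78 mA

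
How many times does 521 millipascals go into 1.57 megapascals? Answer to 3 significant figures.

3010000

(1.57e6) / (521e-3) = 0.003013e9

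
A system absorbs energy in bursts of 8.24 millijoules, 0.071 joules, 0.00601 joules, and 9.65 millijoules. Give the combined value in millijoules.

94.9 millijoules

In millijoules:
  8.24 millijoules → 8.24
  0.071 joules = 0.071e3 millijoules = 71
  0.00601 joules = 0.00601e3 millijoules = 6.01
  9.65 millijoules → 9.65
Sum: 8.24 + 71 + 6.01 + 9.65 = 94.9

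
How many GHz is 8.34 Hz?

0.00000000834 GHz

(no prefix) = 10^0, giga = 10^9; factor is 10^-9.
8.34 × 10^-9 = 0.00000000834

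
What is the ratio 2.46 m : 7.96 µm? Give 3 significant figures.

(2.46) / (7.96 × 10^-6) = 0.309 × 10^6

309000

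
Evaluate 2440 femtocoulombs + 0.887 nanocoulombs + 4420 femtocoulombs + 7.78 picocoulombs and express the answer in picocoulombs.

In picocoulombs:
  2440 femtocoulombs = 2440 × 10⁻³ picocoulombs = 2.44
  0.887 nanocoulombs = 0.887 × 10³ picocoulombs = 887
  4420 femtocoulombs = 4420 × 10⁻³ picocoulombs = 4.42
  7.78 picocoulombs → 7.78
Sum: 2.44 + 887 + 4.42 + 7.78 = 901.64

901.64 picocoulombs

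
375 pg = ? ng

pico = 10^-12, nano = 10^-9; factor is 10^-3.
375 × 10^-3 = 0.375

0.375 ng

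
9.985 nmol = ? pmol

9985 pmol

nano = 1e-9, pico = 1e-12; factor is 1e3.
9.985 × 1e3 = 9985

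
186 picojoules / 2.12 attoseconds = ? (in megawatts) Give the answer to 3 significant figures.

(186 × 10^-12) / (2.12 × 10^-18) = 87.736 × 10^6 W

87.7 megawatts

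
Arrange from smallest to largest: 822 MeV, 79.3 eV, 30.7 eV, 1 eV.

822 MeV = 822000000 eV
79.3 eV = 79.3 eV
30.7 eV = 30.7 eV
1 eV = 1 eV

1 eV < 30.7 eV < 79.3 eV < 822 MeV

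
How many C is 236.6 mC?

0.2366 C

milli = 10^-3, (no prefix) = 10^0; factor is 10^-3.
236.6 × 10^-3 = 0.2366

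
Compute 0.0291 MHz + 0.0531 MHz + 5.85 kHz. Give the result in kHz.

88.05 kHz

In kHz:
  0.0291 MHz = 0.0291e3 kHz = 29.1
  0.0531 MHz = 0.0531e3 kHz = 53.1
  5.85 kHz → 5.85
Sum: 29.1 + 53.1 + 5.85 = 88.05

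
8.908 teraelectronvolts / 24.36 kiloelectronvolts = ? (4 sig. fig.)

365700000

(8.908 × 10^12) / (24.36 × 10^3) = 0.36568 × 10^9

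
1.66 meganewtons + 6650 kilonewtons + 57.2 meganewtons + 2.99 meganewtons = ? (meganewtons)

68.5 meganewtons

In meganewtons:
  1.66 meganewtons → 1.66
  6650 kilonewtons = 6650 × 10^-3 meganewtons = 6.65
  57.2 meganewtons → 57.2
  2.99 meganewtons → 2.99
Sum: 1.66 + 6.65 + 57.2 + 2.99 = 68.5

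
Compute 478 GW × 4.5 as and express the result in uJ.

478e9 × 4.5e-18 = 2151e-9 J

2.151 uJ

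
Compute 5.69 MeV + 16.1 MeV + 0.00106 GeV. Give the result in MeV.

22.85 MeV

In MeV:
  5.69 MeV → 5.69
  16.1 MeV → 16.1
  0.00106 GeV = 0.00106e3 MeV = 1.06
Sum: 5.69 + 16.1 + 1.06 = 22.85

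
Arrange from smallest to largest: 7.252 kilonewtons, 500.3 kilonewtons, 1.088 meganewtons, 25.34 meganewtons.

7.252 kilonewtons < 500.3 kilonewtons < 1.088 meganewtons < 25.34 meganewtons

7.252 kilonewtons = 7252 newtons
500.3 kilonewtons = 500300 newtons
1.088 meganewtons = 1088000 newtons
25.34 meganewtons = 25340000 newtons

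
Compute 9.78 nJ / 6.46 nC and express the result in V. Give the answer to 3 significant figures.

(9.78 × 10^-9) / (6.46 × 10^-9) = 1.5139 V

1.51 V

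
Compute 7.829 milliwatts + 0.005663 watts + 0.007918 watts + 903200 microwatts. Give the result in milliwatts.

In milliwatts:
  7.829 milliwatts → 7.829
  0.005663 watts = 0.005663e3 milliwatts = 5.663
  0.007918 watts = 0.007918e3 milliwatts = 7.918
  903200 microwatts = 903200e-3 milliwatts = 903.2
Sum: 7.829 + 5.663 + 7.918 + 903.2 = 924.61

924.61 milliwatts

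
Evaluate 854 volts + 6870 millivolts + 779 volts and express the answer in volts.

1639.87 volts

In volts:
  854 volts → 854
  6870 millivolts = 6870e-3 volts = 6.87
  779 volts → 779
Sum: 854 + 6.87 + 779 = 1639.87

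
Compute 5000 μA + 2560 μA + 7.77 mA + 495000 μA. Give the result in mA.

In mA:
  5000 μA = 5000 × 10^-3 mA = 5
  2560 μA = 2560 × 10^-3 mA = 2.56
  7.77 mA → 7.77
  495000 μA = 495000 × 10^-3 mA = 495
Sum: 5 + 2.56 + 7.77 + 495 = 510.33

510.33 mA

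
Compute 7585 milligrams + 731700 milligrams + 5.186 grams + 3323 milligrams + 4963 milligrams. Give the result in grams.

752.757 grams

In grams:
  7585 milligrams = 7585 × 10⁻³ grams = 7.585
  731700 milligrams = 731700 × 10⁻³ grams = 731.7
  5.186 grams → 5.186
  3323 milligrams = 3323 × 10⁻³ grams = 3.323
  4963 milligrams = 4963 × 10⁻³ grams = 4.963
Sum: 7.585 + 731.7 + 5.186 + 3.323 + 4.963 = 752.757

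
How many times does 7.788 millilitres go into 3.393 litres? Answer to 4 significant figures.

435.7

(3.393) / (7.788 × 10^-3) = 0.43567 × 10^3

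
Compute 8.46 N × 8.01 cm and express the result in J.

8.46 × 8.01 × 10⁻² = 67.7646 × 10⁻² J

0.677646 J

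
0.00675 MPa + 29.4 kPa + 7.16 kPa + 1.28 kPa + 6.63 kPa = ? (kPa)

51.22 kPa

In kPa:
  0.00675 MPa = 0.00675 × 10^3 kPa = 6.75
  29.4 kPa → 29.4
  7.16 kPa → 7.16
  1.28 kPa → 1.28
  6.63 kPa → 6.63
Sum: 6.75 + 29.4 + 7.16 + 1.28 + 6.63 = 51.22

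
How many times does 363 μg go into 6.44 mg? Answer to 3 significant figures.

(6.44 × 10^-3) / (363 × 10^-6) = 0.01774 × 10^3

17.7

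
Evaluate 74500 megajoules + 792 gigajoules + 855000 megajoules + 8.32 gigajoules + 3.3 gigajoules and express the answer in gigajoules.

1733.12 gigajoules

In gigajoules:
  74500 megajoules = 74500e-3 gigajoules = 74.5
  792 gigajoules → 792
  855000 megajoules = 855000e-3 gigajoules = 855
  8.32 gigajoules → 8.32
  3.3 gigajoules → 3.3
Sum: 74.5 + 792 + 855 + 8.32 + 3.3 = 1733.12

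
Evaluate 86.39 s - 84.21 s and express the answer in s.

In s:
  86.39 s → 86.39
  84.21 s → 84.21
Difference: 86.39 - 84.21 = 2.18

2.18 s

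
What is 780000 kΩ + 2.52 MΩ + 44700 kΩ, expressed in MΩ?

827.22 MΩ

In MΩ:
  780000 kΩ = 780000e-3 MΩ = 780
  2.52 MΩ → 2.52
  44700 kΩ = 44700e-3 MΩ = 44.7
Sum: 780 + 2.52 + 44.7 = 827.22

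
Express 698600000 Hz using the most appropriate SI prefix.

698.6 MHz

= 698.6e6 Hz; 1e6 is mega.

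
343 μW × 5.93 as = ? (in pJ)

343e-6 × 5.93e-18 = 2033.99e-24 J

0.00000000203399 pJ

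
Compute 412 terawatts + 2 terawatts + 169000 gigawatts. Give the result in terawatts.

583 terawatts

In terawatts:
  412 terawatts → 412
  2 terawatts → 2
  169000 gigawatts = 169000e-3 terawatts = 169
Sum: 412 + 2 + 169 = 583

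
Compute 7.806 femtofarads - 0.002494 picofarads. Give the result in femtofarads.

5.312 femtofarads

In femtofarads:
  7.806 femtofarads → 7.806
  0.002494 picofarads = 0.002494 × 10³ femtofarads = 2.494
Difference: 7.806 - 2.494 = 5.312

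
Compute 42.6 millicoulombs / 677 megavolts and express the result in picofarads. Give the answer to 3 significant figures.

(42.6 × 10⁻³) / (677 × 10⁶) = 0.062925 × 10⁻⁹ F

62.9 picofarads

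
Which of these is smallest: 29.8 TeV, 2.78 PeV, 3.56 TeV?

29.8 TeV = 29800000000000 eV
2.78 PeV = 2780000000000000 eV
3.56 TeV = 3560000000000 eV

3.56 TeV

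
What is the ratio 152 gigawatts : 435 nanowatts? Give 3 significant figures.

349000000000000000

(152 × 10⁹) / (435 × 10⁻⁹) = 0.3494 × 10¹⁸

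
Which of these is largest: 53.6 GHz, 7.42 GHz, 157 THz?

157 THz

53.6 GHz = 53600000000 Hz
7.42 GHz = 7420000000 Hz
157 THz = 157000000000000 Hz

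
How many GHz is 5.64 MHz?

0.00564 GHz

mega = 10⁶, giga = 10⁹; factor is 10⁻³.
5.64 × 10⁻³ = 0.00564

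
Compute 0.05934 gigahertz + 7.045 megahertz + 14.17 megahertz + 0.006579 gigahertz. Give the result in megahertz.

87.134 megahertz

In megahertz:
  0.05934 gigahertz = 0.05934 × 10^3 megahertz = 59.34
  7.045 megahertz → 7.045
  14.17 megahertz → 14.17
  0.006579 gigahertz = 0.006579 × 10^3 megahertz = 6.579
Sum: 59.34 + 7.045 + 14.17 + 6.579 = 87.134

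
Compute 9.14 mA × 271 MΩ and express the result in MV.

2.47694 MV

9.14e-3 × 271e6 = 2476.94e3 V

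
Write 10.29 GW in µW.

10290000000000000 µW

giga = 10^9, micro = 10^-6; factor is 10^15.
10.29 × 10^15 = 10290000000000000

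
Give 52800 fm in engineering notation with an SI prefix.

52.8 pm

= 52.8 × 10^-12 m; 10^-12 is pico.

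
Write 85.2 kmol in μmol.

kilo = 10^3, micro = 10^-6; factor is 10^9.
85.2 × 10^9 = 85200000000

85200000000 μmol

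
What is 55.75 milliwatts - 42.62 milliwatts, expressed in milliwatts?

In milliwatts:
  55.75 milliwatts → 55.75
  42.62 milliwatts → 42.62
Difference: 55.75 - 42.62 = 13.13

13.13 milliwatts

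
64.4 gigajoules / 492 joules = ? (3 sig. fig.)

131000000

(64.4e9) / (492) = 0.1309e9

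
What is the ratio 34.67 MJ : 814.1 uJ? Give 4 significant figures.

42590000000

(34.67e6) / (814.1e-6) = 0.042587e12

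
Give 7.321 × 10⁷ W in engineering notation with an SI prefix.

73.21 MW

= 73.21 × 10⁶ W; 10⁶ is mega.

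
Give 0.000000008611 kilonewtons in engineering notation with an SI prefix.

= 8.611e-6 newtons; 1e-6 is micro.

8.611 micronewtons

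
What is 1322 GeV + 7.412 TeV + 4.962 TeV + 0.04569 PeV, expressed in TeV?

59.386 TeV

In TeV:
  1322 GeV = 1322 × 10⁻³ TeV = 1.322
  7.412 TeV → 7.412
  4.962 TeV → 4.962
  0.04569 PeV = 0.04569 × 10³ TeV = 45.69
Sum: 1.322 + 7.412 + 4.962 + 45.69 = 59.386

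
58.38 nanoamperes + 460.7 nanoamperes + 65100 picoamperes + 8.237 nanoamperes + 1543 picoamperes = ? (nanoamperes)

593.96 nanoamperes

In nanoamperes:
  58.38 nanoamperes → 58.38
  460.7 nanoamperes → 460.7
  65100 picoamperes = 65100 × 10^-3 nanoamperes = 65.1
  8.237 nanoamperes → 8.237
  1543 picoamperes = 1543 × 10^-3 nanoamperes = 1.543
Sum: 58.38 + 460.7 + 65.1 + 8.237 + 1.543 = 593.96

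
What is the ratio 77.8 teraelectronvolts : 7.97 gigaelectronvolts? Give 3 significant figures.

9760

(77.8e12) / (7.97e9) = 9.762e3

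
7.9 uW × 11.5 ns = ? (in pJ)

0.09085 pJ

7.9 × 10^-6 × 11.5 × 10^-9 = 90.85 × 10^-15 J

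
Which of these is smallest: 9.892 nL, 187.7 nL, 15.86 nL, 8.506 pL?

9.892 nL = 0.000000009892 L
187.7 nL = 0.0000001877 L
15.86 nL = 0.00000001586 L
8.506 pL = 0.000000000008506 L

8.506 pL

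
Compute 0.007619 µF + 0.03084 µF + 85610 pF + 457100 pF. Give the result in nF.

In nF:
  0.007619 µF = 0.007619 × 10³ nF = 7.619
  0.03084 µF = 0.03084 × 10³ nF = 30.84
  85610 pF = 85610 × 10⁻³ nF = 85.61
  457100 pF = 457100 × 10⁻³ nF = 457.1
Sum: 7.619 + 30.84 + 85.61 + 457.1 = 581.169

581.169 nF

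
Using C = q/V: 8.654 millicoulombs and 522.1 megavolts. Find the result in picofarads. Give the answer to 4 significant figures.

16.58 picofarads

(8.654e-3) / (522.1e6) = 0.0165754e-9 F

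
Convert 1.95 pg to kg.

0.00000000000000195 kg

pico = 10^-12, kilo = 10^3; factor is 10^-15.
1.95 × 10^-15 = 0.00000000000000195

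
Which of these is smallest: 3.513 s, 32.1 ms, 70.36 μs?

70.36 μs

3.513 s = 3.513 s
32.1 ms = 0.0321 s
70.36 μs = 0.00007036 s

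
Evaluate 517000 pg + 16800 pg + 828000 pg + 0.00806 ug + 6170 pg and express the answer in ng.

In ng:
  517000 pg = 517000 × 10^-3 ng = 517
  16800 pg = 16800 × 10^-3 ng = 16.8
  828000 pg = 828000 × 10^-3 ng = 828
  0.00806 ug = 0.00806 × 10^3 ng = 8.06
  6170 pg = 6170 × 10^-3 ng = 6.17
Sum: 517 + 16.8 + 828 + 8.06 + 6.17 = 1376.03

1376.03 ng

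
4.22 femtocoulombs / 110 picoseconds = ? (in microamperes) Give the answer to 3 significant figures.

(4.22 × 10⁻¹⁵) / (110 × 10⁻¹²) = 0.038364 × 10⁻³ A

38.4 microamperes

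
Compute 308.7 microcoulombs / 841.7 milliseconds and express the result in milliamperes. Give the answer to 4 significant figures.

(308.7e-6) / (841.7e-3) = 0.366758e-3 A

0.3668 milliamperes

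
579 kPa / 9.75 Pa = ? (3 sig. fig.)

59400

(579e3) / (9.75) = 59.38e3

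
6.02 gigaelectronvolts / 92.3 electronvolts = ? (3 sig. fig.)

(6.02 × 10^9) / (92.3) = 0.06522 × 10^9

65200000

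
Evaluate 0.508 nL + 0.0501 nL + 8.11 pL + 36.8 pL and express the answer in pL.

603.01 pL

In pL:
  0.508 nL = 0.508 × 10³ pL = 508
  0.0501 nL = 0.0501 × 10³ pL = 50.1
  8.11 pL → 8.11
  36.8 pL → 36.8
Sum: 508 + 50.1 + 8.11 + 36.8 = 603.01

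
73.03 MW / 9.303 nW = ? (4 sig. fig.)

(73.03e6) / (9.303e-9) = 7.8502e15

7850000000000000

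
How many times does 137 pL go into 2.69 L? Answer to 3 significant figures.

(2.69) / (137 × 10^-12) = 0.01964 × 10^12

19600000000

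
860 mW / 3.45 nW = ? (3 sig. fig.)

249000000

(860 × 10⁻³) / (3.45 × 10⁻⁹) = 249.3 × 10⁶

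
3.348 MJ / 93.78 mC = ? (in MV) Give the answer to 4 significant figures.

35.70 MV

(3.348e6) / (93.78e-3) = 0.0357006e9 V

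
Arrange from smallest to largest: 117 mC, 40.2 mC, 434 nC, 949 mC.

434 nC < 40.2 mC < 117 mC < 949 mC

117 mC = 0.117 C
40.2 mC = 0.0402 C
434 nC = 0.000000434 C
949 mC = 0.949 C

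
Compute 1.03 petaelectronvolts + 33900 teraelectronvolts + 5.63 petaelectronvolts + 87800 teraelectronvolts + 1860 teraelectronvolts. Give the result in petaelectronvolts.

130.22 petaelectronvolts

In petaelectronvolts:
  1.03 petaelectronvolts → 1.03
  33900 teraelectronvolts = 33900e-3 petaelectronvolts = 33.9
  5.63 petaelectronvolts → 5.63
  87800 teraelectronvolts = 87800e-3 petaelectronvolts = 87.8
  1860 teraelectronvolts = 1860e-3 petaelectronvolts = 1.86
Sum: 1.03 + 33.9 + 5.63 + 87.8 + 1.86 = 130.22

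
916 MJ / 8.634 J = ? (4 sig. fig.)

(916 × 10⁶) / (8.634) = 106.09 × 10⁶

106100000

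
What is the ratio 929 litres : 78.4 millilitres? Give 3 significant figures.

11800

(929) / (78.4e-3) = 11.85e3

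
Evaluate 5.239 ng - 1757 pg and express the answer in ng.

3.482 ng

In ng:
  5.239 ng → 5.239
  1757 pg = 1757 × 10^-3 ng = 1.757
Difference: 5.239 - 1.757 = 3.482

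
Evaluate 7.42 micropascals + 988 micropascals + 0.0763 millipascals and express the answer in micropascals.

In micropascals:
  7.42 micropascals → 7.42
  988 micropascals → 988
  0.0763 millipascals = 0.0763 × 10³ micropascals = 76.3
Sum: 7.42 + 988 + 76.3 = 1071.72

1071.72 micropascals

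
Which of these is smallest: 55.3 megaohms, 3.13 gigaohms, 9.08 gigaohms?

55.3 megaohms

55.3 megaohms = 55300000 ohms
3.13 gigaohms = 3130000000 ohms
9.08 gigaohms = 9080000000 ohms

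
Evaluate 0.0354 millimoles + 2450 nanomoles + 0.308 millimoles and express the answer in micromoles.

345.85 micromoles

In micromoles:
  0.0354 millimoles = 0.0354 × 10³ micromoles = 35.4
  2450 nanomoles = 2450 × 10⁻³ micromoles = 2.45
  0.308 millimoles = 0.308 × 10³ micromoles = 308
Sum: 35.4 + 2.45 + 308 = 345.85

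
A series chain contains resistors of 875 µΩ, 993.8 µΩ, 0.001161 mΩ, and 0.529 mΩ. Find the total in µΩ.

In µΩ:
  875 µΩ → 875
  993.8 µΩ → 993.8
  0.001161 mΩ = 0.001161 × 10³ µΩ = 1.161
  0.529 mΩ = 0.529 × 10³ µΩ = 529
Sum: 875 + 993.8 + 1.161 + 529 = 2398.961

2398.961 µΩ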